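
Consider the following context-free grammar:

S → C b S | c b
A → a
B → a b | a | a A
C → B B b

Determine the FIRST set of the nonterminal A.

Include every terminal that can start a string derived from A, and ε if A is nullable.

We compute FIRST(A) using the standard algorithm.
FIRST(A) = {a}
FIRST(B) = {a}
FIRST(C) = {a}
FIRST(S) = {a, c}
Therefore, FIRST(A) = {a}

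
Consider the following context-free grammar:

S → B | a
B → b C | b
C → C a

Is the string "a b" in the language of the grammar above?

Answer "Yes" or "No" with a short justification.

No - no valid derivation exists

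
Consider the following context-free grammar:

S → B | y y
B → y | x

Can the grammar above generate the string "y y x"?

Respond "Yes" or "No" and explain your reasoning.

No - no valid derivation exists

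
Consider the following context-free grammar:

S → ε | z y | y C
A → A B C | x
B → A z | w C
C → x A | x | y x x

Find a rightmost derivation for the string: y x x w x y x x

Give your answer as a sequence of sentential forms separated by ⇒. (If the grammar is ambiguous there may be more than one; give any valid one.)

S ⇒ y C ⇒ y x A ⇒ y x A B C ⇒ y x A B y x x ⇒ y x A w C y x x ⇒ y x A w x y x x ⇒ y x x w x y x x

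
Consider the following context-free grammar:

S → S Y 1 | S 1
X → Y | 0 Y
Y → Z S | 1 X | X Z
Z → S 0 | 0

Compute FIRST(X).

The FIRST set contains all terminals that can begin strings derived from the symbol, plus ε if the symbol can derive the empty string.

We compute FIRST(X) using the standard algorithm.
FIRST(S) = {}
FIRST(X) = {0, 1}
FIRST(Y) = {0, 1}
FIRST(Z) = {0}
Therefore, FIRST(X) = {0, 1}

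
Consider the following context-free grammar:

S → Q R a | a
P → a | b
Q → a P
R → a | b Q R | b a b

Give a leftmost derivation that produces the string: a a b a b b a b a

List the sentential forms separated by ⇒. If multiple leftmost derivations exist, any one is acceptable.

S ⇒ Q R a ⇒ a P R a ⇒ a a R a ⇒ a a b Q R a ⇒ a a b a P R a ⇒ a a b a b R a ⇒ a a b a b b a b a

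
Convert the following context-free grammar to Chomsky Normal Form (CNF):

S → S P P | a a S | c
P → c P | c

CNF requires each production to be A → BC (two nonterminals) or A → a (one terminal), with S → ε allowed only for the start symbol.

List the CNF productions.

TA → a; S → c; TC → c; P → c; S → S X0; X0 → P P; S → TA X1; X1 → TA S; P → TC P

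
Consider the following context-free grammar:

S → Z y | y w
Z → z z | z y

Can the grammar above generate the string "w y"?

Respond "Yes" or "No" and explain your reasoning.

No - no valid derivation exists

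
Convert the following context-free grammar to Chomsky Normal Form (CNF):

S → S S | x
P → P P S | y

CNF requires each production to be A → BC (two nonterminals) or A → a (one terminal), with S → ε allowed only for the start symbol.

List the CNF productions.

S → x; P → y; S → S S; P → P X0; X0 → P S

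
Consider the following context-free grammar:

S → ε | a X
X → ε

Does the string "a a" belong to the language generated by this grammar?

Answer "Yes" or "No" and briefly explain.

No - no valid derivation exists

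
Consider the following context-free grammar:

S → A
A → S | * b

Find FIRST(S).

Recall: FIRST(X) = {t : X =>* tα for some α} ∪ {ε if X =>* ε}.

We compute FIRST(S) using the standard algorithm.
FIRST(A) = {*}
FIRST(S) = {*}
Therefore, FIRST(S) = {*}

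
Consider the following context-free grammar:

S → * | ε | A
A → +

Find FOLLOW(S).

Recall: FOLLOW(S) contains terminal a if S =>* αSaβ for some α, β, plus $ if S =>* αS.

We compute FOLLOW(S) using the standard algorithm.
FOLLOW(S) starts with {$}.
FIRST(A) = {+}
FIRST(S) = {*, +, ε}
FOLLOW(A) = {$}
FOLLOW(S) = {$}
Therefore, FOLLOW(S) = {$}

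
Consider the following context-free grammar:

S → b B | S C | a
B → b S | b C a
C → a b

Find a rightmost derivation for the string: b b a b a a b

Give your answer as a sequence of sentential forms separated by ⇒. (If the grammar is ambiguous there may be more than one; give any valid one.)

S ⇒ S C ⇒ S a b ⇒ b B a b ⇒ b b C a a b ⇒ b b a b a a b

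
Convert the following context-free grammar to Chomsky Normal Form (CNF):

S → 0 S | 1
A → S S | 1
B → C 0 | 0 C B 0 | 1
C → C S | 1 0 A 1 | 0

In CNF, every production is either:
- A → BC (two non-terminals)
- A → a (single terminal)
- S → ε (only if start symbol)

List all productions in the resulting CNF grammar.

T0 → 0; S → 1; A → 1; B → 1; T1 → 1; C → 0; S → T0 S; A → S S; B → C T0; B → T0 X0; X0 → C X1; X1 → B T0; C → C S; C → T1 X2; X2 → T0 X3; X3 → A T1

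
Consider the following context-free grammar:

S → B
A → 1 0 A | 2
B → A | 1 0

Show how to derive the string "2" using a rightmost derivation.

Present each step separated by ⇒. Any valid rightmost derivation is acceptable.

S ⇒ B ⇒ A ⇒ 2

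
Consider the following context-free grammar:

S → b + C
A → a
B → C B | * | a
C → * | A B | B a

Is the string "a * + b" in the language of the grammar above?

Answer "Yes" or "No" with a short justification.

No - no valid derivation exists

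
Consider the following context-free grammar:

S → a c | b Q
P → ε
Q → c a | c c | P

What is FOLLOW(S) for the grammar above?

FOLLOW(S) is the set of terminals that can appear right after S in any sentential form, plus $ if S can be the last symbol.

We compute FOLLOW(S) using the standard algorithm.
FOLLOW(S) starts with {$}.
FIRST(P) = {ε}
FIRST(Q) = {c, ε}
FIRST(S) = {a, b}
FOLLOW(P) = {$}
FOLLOW(Q) = {$}
FOLLOW(S) = {$}
Therefore, FOLLOW(S) = {$}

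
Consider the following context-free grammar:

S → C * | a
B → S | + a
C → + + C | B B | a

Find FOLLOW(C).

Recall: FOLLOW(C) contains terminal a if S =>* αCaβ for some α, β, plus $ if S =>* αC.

We compute FOLLOW(C) using the standard algorithm.
FOLLOW(S) starts with {$}.
FIRST(B) = {+, a}
FIRST(C) = {+, a}
FIRST(S) = {+, a}
FOLLOW(B) = {*, +, a}
FOLLOW(C) = {*}
FOLLOW(S) = {$, *, +, a}
Therefore, FOLLOW(C) = {*}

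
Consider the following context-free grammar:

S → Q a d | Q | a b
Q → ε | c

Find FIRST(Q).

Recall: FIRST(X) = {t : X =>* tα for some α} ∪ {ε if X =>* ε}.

We compute FIRST(Q) using the standard algorithm.
FIRST(Q) = {c, ε}
FIRST(S) = {a, c, ε}
Therefore, FIRST(Q) = {c, ε}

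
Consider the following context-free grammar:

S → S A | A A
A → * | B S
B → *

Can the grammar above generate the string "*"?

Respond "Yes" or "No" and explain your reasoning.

No - no valid derivation exists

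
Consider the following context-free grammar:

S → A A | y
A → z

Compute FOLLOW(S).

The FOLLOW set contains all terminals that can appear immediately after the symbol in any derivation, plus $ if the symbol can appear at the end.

We compute FOLLOW(S) using the standard algorithm.
FOLLOW(S) starts with {$}.
FIRST(A) = {z}
FIRST(S) = {y, z}
FOLLOW(A) = {$, z}
FOLLOW(S) = {$}
Therefore, FOLLOW(S) = {$}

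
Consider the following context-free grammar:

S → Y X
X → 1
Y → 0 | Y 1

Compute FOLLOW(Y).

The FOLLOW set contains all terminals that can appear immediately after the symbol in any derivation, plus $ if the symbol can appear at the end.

We compute FOLLOW(Y) using the standard algorithm.
FOLLOW(S) starts with {$}.
FIRST(S) = {0}
FIRST(X) = {1}
FIRST(Y) = {0}
FOLLOW(S) = {$}
FOLLOW(X) = {$}
FOLLOW(Y) = {1}
Therefore, FOLLOW(Y) = {1}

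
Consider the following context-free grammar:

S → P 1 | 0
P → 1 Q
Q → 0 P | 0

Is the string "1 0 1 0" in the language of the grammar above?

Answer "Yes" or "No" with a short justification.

No - no valid derivation exists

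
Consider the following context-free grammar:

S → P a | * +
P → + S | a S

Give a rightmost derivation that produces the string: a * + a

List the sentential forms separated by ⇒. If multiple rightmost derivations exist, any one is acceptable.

S ⇒ P a ⇒ a S a ⇒ a * + a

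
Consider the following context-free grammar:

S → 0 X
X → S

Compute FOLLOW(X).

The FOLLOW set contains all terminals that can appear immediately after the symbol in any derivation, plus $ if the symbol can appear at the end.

We compute FOLLOW(X) using the standard algorithm.
FOLLOW(S) starts with {$}.
FIRST(S) = {0}
FIRST(X) = {0}
FOLLOW(S) = {$}
FOLLOW(X) = {$}
Therefore, FOLLOW(X) = {$}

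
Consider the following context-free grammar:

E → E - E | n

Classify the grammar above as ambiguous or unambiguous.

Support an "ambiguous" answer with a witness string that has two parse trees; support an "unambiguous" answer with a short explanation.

Ambiguous - the string 'n - n - n - n' has two distinct parse trees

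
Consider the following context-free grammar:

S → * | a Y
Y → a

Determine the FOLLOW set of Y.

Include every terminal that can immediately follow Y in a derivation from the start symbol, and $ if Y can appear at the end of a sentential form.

We compute FOLLOW(Y) using the standard algorithm.
FOLLOW(S) starts with {$}.
FIRST(S) = {*, a}
FIRST(Y) = {a}
FOLLOW(S) = {$}
FOLLOW(Y) = {$}
Therefore, FOLLOW(Y) = {$}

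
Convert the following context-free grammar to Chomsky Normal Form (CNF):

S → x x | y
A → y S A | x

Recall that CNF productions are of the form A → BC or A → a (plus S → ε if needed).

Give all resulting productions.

TX → x; S → y; TY → y; A → x; S → TX TX; A → TY X0; X0 → S A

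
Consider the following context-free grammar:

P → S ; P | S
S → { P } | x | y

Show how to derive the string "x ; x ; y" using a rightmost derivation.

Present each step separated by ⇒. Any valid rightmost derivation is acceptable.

P ⇒ S ; P ⇒ S ; S ; P ⇒ S ; S ; S ⇒ S ; S ; y ⇒ S ; x ; y ⇒ x ; x ; y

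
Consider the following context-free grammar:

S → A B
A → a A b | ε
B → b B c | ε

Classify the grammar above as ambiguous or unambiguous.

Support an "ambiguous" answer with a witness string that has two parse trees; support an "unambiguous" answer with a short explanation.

Unambiguous - every string in the language has a unique parse tree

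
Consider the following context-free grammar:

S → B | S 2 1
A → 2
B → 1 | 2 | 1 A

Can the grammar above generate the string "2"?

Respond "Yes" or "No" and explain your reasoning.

Yes - a valid derivation exists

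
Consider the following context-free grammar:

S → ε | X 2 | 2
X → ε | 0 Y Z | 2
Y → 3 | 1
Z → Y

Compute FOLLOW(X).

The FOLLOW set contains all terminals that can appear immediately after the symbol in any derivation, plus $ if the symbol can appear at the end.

We compute FOLLOW(X) using the standard algorithm.
FOLLOW(S) starts with {$}.
FIRST(S) = {0, 2, ε}
FIRST(X) = {0, 2, ε}
FIRST(Y) = {1, 3}
FIRST(Z) = {1, 3}
FOLLOW(S) = {$}
FOLLOW(X) = {2}
FOLLOW(Y) = {1, 2, 3}
FOLLOW(Z) = {2}
Therefore, FOLLOW(X) = {2}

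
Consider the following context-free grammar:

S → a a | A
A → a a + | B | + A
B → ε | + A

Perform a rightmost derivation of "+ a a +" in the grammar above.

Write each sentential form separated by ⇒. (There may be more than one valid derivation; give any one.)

S ⇒ A ⇒ + A ⇒ + a a +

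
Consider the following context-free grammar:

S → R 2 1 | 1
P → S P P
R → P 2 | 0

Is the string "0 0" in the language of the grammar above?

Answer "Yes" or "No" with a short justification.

No - no valid derivation exists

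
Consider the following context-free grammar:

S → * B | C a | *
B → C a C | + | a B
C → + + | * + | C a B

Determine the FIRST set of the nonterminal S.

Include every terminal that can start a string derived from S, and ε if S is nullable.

We compute FIRST(S) using the standard algorithm.
FIRST(B) = {*, +, a}
FIRST(C) = {*, +}
FIRST(S) = {*, +}
Therefore, FIRST(S) = {*, +}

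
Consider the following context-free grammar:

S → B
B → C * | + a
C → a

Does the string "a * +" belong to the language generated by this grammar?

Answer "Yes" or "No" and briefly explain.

No - no valid derivation exists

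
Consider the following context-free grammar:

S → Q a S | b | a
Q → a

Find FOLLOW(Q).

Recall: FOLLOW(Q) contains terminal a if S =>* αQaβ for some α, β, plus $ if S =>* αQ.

We compute FOLLOW(Q) using the standard algorithm.
FOLLOW(S) starts with {$}.
FIRST(Q) = {a}
FIRST(S) = {a, b}
FOLLOW(Q) = {a}
FOLLOW(S) = {$}
Therefore, FOLLOW(Q) = {a}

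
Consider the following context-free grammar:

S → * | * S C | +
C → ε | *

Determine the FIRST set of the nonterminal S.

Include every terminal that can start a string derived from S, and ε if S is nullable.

We compute FIRST(S) using the standard algorithm.
FIRST(C) = {*, ε}
FIRST(S) = {*, +}
Therefore, FIRST(S) = {*, +}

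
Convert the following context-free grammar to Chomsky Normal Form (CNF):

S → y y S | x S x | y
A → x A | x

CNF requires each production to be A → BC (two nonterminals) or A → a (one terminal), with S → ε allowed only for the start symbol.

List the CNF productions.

TY → y; TX → x; S → y; A → x; S → TY X0; X0 → TY S; S → TX X1; X1 → S TX; A → TX A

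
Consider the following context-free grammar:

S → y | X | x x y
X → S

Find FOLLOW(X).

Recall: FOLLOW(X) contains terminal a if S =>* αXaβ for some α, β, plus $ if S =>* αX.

We compute FOLLOW(X) using the standard algorithm.
FOLLOW(S) starts with {$}.
FIRST(S) = {x, y}
FIRST(X) = {x, y}
FOLLOW(S) = {$}
FOLLOW(X) = {$}
Therefore, FOLLOW(X) = {$}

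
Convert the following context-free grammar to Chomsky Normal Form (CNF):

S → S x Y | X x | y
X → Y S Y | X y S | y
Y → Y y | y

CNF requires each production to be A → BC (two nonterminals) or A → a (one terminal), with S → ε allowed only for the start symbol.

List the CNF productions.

TX → x; S → y; TY → y; X → y; Y → y; S → S X0; X0 → TX Y; S → X TX; X → Y X1; X1 → S Y; X → X X2; X2 → TY S; Y → Y TY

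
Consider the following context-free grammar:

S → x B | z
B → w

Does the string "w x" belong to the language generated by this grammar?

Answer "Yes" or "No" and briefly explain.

No - no valid derivation exists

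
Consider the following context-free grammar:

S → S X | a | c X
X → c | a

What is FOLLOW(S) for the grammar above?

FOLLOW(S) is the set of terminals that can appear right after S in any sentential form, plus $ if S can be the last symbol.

We compute FOLLOW(S) using the standard algorithm.
FOLLOW(S) starts with {$}.
FIRST(S) = {a, c}
FIRST(X) = {a, c}
FOLLOW(S) = {$, a, c}
FOLLOW(X) = {$, a, c}
Therefore, FOLLOW(S) = {$, a, c}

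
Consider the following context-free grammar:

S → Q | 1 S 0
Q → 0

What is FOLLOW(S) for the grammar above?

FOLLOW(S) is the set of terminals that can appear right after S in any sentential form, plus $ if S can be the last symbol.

We compute FOLLOW(S) using the standard algorithm.
FOLLOW(S) starts with {$}.
FIRST(Q) = {0}
FIRST(S) = {0, 1}
FOLLOW(Q) = {$, 0}
FOLLOW(S) = {$, 0}
Therefore, FOLLOW(S) = {$, 0}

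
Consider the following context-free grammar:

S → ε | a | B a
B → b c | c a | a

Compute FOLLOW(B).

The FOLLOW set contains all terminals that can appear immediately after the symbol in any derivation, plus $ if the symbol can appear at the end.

We compute FOLLOW(B) using the standard algorithm.
FOLLOW(S) starts with {$}.
FIRST(B) = {a, b, c}
FIRST(S) = {a, b, c, ε}
FOLLOW(B) = {a}
FOLLOW(S) = {$}
Therefore, FOLLOW(B) = {a}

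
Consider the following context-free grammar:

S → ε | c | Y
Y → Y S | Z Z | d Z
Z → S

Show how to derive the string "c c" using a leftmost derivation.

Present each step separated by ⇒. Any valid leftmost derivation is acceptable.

S ⇒ Y ⇒ Z Z ⇒ S Z ⇒ c Z ⇒ c S ⇒ c c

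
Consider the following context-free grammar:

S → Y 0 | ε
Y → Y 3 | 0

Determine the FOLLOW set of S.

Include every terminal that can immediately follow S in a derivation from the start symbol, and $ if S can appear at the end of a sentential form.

We compute FOLLOW(S) using the standard algorithm.
FOLLOW(S) starts with {$}.
FIRST(S) = {0, ε}
FIRST(Y) = {0}
FOLLOW(S) = {$}
FOLLOW(Y) = {0, 3}
Therefore, FOLLOW(S) = {$}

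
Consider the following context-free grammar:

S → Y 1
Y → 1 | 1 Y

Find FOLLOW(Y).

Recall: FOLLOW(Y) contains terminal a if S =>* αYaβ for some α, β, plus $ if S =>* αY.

We compute FOLLOW(Y) using the standard algorithm.
FOLLOW(S) starts with {$}.
FIRST(S) = {1}
FIRST(Y) = {1}
FOLLOW(S) = {$}
FOLLOW(Y) = {1}
Therefore, FOLLOW(Y) = {1}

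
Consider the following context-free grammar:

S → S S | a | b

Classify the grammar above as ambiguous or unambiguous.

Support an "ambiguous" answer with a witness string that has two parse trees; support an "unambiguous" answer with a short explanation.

Ambiguous - the string 'a a b b a' has two distinct parse trees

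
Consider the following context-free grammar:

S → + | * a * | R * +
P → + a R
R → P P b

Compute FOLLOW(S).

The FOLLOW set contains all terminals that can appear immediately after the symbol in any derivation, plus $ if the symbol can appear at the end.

We compute FOLLOW(S) using the standard algorithm.
FOLLOW(S) starts with {$}.
FIRST(P) = {+}
FIRST(R) = {+}
FIRST(S) = {*, +}
FOLLOW(P) = {+, b}
FOLLOW(R) = {*, +, b}
FOLLOW(S) = {$}
Therefore, FOLLOW(S) = {$}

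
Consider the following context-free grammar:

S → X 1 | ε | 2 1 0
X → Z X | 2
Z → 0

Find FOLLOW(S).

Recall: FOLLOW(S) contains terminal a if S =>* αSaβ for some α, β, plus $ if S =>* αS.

We compute FOLLOW(S) using the standard algorithm.
FOLLOW(S) starts with {$}.
FIRST(S) = {0, 2, ε}
FIRST(X) = {0, 2}
FIRST(Z) = {0}
FOLLOW(S) = {$}
FOLLOW(X) = {1}
FOLLOW(Z) = {0, 2}
Therefore, FOLLOW(S) = {$}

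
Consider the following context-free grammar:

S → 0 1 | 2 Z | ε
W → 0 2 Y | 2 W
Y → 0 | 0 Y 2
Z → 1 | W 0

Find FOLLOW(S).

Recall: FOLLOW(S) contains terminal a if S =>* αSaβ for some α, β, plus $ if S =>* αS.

We compute FOLLOW(S) using the standard algorithm.
FOLLOW(S) starts with {$}.
FIRST(S) = {0, 2, ε}
FIRST(W) = {0, 2}
FIRST(Y) = {0}
FIRST(Z) = {0, 1, 2}
FOLLOW(S) = {$}
FOLLOW(W) = {0}
FOLLOW(Y) = {0, 2}
FOLLOW(Z) = {$}
Therefore, FOLLOW(S) = {$}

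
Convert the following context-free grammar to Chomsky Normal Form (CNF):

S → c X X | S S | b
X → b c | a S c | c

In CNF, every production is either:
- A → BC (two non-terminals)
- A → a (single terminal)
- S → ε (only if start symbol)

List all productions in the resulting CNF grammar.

TC → c; S → b; TB → b; TA → a; X → c; S → TC X0; X0 → X X; S → S S; X → TB TC; X → TA X1; X1 → S TC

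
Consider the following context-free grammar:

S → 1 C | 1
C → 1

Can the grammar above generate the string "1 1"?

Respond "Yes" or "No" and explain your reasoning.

Yes - a valid derivation exists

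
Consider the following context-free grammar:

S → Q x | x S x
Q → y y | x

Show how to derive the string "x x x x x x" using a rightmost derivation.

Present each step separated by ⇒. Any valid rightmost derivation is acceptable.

S ⇒ x S x ⇒ x x S x x ⇒ x x Q x x x ⇒ x x x x x x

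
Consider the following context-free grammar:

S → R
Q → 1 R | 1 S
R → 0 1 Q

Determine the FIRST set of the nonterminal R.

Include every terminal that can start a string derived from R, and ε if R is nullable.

We compute FIRST(R) using the standard algorithm.
FIRST(Q) = {1}
FIRST(R) = {0}
FIRST(S) = {0}
Therefore, FIRST(R) = {0}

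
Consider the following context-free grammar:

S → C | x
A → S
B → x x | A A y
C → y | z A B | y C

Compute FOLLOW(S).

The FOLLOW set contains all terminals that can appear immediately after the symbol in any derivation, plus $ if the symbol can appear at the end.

We compute FOLLOW(S) using the standard algorithm.
FOLLOW(S) starts with {$}.
FIRST(A) = {x, y, z}
FIRST(B) = {x, y, z}
FIRST(C) = {y, z}
FIRST(S) = {x, y, z}
FOLLOW(A) = {x, y, z}
FOLLOW(B) = {$, x, y, z}
FOLLOW(C) = {$, x, y, z}
FOLLOW(S) = {$, x, y, z}
Therefore, FOLLOW(S) = {$, x, y, z}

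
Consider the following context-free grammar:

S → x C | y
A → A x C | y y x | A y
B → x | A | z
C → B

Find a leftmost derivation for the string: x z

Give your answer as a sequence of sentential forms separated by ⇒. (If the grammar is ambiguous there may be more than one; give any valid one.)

S ⇒ x C ⇒ x B ⇒ x z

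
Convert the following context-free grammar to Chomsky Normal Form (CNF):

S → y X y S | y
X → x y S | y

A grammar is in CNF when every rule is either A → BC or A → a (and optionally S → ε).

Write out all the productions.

TY → y; S → y; TX → x; X → y; S → TY X0; X0 → X X1; X1 → TY S; X → TX X2; X2 → TY S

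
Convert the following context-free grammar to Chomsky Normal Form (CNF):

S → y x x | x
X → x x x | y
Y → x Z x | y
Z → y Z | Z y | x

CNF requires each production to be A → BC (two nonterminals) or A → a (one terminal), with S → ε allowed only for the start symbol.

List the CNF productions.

TY → y; TX → x; S → x; X → y; Y → y; Z → x; S → TY X0; X0 → TX TX; X → TX X1; X1 → TX TX; Y → TX X2; X2 → Z TX; Z → TY Z; Z → Z TY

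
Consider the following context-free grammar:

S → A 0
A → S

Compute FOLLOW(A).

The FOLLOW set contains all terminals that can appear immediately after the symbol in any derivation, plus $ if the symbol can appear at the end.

We compute FOLLOW(A) using the standard algorithm.
FOLLOW(S) starts with {$}.
FIRST(A) = {}
FIRST(S) = {}
FOLLOW(A) = {0}
FOLLOW(S) = {$, 0}
Therefore, FOLLOW(A) = {0}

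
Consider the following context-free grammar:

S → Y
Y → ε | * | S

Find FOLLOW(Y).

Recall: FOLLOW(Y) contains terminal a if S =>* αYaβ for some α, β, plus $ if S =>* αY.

We compute FOLLOW(Y) using the standard algorithm.
FOLLOW(S) starts with {$}.
FIRST(S) = {*, ε}
FIRST(Y) = {*, ε}
FOLLOW(S) = {$}
FOLLOW(Y) = {$}
Therefore, FOLLOW(Y) = {$}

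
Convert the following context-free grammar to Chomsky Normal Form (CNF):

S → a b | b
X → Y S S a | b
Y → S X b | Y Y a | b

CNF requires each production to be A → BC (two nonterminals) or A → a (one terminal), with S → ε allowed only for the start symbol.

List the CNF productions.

TA → a; TB → b; S → b; X → b; Y → b; S → TA TB; X → Y X0; X0 → S X1; X1 → S TA; Y → S X2; X2 → X TB; Y → Y X3; X3 → Y TA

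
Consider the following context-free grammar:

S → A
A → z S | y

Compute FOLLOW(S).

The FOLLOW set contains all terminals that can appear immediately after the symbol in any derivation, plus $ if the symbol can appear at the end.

We compute FOLLOW(S) using the standard algorithm.
FOLLOW(S) starts with {$}.
FIRST(A) = {y, z}
FIRST(S) = {y, z}
FOLLOW(A) = {$}
FOLLOW(S) = {$}
Therefore, FOLLOW(S) = {$}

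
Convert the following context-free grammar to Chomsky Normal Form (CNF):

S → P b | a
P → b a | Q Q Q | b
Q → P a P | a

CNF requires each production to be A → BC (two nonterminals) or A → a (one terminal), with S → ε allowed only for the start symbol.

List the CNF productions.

TB → b; S → a; TA → a; P → b; Q → a; S → P TB; P → TB TA; P → Q X0; X0 → Q Q; Q → P X1; X1 → TA P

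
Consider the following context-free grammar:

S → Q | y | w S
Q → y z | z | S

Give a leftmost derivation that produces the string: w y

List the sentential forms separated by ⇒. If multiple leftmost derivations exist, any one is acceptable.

S ⇒ Q ⇒ S ⇒ w S ⇒ w y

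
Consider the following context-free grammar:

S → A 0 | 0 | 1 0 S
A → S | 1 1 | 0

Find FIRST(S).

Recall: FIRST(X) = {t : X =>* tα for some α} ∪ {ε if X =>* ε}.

We compute FIRST(S) using the standard algorithm.
FIRST(A) = {0, 1}
FIRST(S) = {0, 1}
Therefore, FIRST(S) = {0, 1}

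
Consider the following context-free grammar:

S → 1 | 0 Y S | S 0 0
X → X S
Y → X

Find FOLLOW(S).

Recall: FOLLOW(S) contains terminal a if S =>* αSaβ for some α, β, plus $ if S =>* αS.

We compute FOLLOW(S) using the standard algorithm.
FOLLOW(S) starts with {$}.
FIRST(S) = {0, 1}
FIRST(X) = {}
FIRST(Y) = {}
FOLLOW(S) = {$, 0, 1}
FOLLOW(X) = {0, 1}
FOLLOW(Y) = {0, 1}
Therefore, FOLLOW(S) = {$, 0, 1}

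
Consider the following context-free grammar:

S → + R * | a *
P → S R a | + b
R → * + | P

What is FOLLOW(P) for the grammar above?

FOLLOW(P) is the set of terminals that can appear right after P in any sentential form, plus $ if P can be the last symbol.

We compute FOLLOW(P) using the standard algorithm.
FOLLOW(S) starts with {$}.
FIRST(P) = {+, a}
FIRST(R) = {*, +, a}
FIRST(S) = {+, a}
FOLLOW(P) = {*, a}
FOLLOW(R) = {*, a}
FOLLOW(S) = {$, *, +, a}
Therefore, FOLLOW(P) = {*, a}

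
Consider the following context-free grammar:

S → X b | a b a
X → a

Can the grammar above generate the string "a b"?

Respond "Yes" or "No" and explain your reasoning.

Yes - a valid derivation exists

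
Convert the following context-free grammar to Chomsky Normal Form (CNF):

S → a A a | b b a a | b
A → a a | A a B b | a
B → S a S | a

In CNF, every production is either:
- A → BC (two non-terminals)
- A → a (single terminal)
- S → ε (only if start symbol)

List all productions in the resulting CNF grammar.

TA → a; TB → b; S → b; A → a; B → a; S → TA X0; X0 → A TA; S → TB X1; X1 → TB X2; X2 → TA TA; A → TA TA; A → A X3; X3 → TA X4; X4 → B TB; B → S X5; X5 → TA S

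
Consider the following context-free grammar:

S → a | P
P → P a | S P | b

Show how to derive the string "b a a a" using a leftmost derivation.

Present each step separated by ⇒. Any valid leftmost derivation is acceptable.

S ⇒ P ⇒ P a ⇒ P a a ⇒ P a a a ⇒ b a a a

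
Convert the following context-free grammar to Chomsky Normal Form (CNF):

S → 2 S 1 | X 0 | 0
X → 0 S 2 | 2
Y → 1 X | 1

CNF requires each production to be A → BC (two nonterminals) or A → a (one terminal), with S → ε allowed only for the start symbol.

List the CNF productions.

T2 → 2; T1 → 1; T0 → 0; S → 0; X → 2; Y → 1; S → T2 X0; X0 → S T1; S → X T0; X → T0 X1; X1 → S T2; Y → T1 X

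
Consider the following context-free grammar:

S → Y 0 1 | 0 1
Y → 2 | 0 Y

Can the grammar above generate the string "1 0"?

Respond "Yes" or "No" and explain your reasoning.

No - no valid derivation exists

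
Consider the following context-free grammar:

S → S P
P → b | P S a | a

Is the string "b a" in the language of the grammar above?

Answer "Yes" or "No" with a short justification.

No - no valid derivation exists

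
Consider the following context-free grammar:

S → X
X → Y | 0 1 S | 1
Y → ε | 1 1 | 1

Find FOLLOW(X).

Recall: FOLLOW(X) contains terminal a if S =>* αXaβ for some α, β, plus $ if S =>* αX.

We compute FOLLOW(X) using the standard algorithm.
FOLLOW(S) starts with {$}.
FIRST(S) = {0, 1, ε}
FIRST(X) = {0, 1, ε}
FIRST(Y) = {1, ε}
FOLLOW(S) = {$}
FOLLOW(X) = {$}
FOLLOW(Y) = {$}
Therefore, FOLLOW(X) = {$}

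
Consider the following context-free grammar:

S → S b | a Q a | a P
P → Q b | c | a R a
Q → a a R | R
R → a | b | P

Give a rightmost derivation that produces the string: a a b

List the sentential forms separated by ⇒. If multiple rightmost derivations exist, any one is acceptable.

S ⇒ a P ⇒ a Q b ⇒ a R b ⇒ a a b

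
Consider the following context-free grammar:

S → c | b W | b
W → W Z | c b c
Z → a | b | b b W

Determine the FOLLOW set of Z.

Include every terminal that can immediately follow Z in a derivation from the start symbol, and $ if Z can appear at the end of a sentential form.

We compute FOLLOW(Z) using the standard algorithm.
FOLLOW(S) starts with {$}.
FIRST(S) = {b, c}
FIRST(W) = {c}
FIRST(Z) = {a, b}
FOLLOW(S) = {$}
FOLLOW(W) = {$, a, b}
FOLLOW(Z) = {$, a, b}
Therefore, FOLLOW(Z) = {$, a, b}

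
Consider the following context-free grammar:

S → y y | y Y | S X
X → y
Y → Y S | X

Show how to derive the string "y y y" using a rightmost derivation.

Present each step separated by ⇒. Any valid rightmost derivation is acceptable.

S ⇒ S X ⇒ S y ⇒ y y y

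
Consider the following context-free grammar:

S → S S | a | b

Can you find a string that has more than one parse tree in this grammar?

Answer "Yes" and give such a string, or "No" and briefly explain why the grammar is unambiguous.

Yes - the string 'a b b a a' has two distinct parse trees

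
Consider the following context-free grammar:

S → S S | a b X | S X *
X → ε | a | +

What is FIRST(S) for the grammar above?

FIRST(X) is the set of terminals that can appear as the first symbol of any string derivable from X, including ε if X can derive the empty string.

We compute FIRST(S) using the standard algorithm.
FIRST(S) = {a}
FIRST(X) = {+, a, ε}
Therefore, FIRST(S) = {a}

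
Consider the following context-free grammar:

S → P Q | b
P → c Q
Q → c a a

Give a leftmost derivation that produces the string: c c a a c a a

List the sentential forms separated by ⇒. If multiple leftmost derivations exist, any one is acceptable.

S ⇒ P Q ⇒ c Q Q ⇒ c c a a Q ⇒ c c a a c a a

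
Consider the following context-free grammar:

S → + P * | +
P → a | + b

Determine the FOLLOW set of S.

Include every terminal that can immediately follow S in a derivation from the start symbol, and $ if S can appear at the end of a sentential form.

We compute FOLLOW(S) using the standard algorithm.
FOLLOW(S) starts with {$}.
FIRST(P) = {+, a}
FIRST(S) = {+}
FOLLOW(P) = {*}
FOLLOW(S) = {$}
Therefore, FOLLOW(S) = {$}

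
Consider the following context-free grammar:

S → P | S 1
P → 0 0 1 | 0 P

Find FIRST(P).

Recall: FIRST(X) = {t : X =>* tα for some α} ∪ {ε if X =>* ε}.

We compute FIRST(P) using the standard algorithm.
FIRST(P) = {0}
FIRST(S) = {0}
Therefore, FIRST(P) = {0}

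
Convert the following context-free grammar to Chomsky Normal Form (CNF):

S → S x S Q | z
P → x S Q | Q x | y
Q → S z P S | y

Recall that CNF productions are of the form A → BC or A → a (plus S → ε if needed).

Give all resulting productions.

TX → x; S → z; P → y; TZ → z; Q → y; S → S X0; X0 → TX X1; X1 → S Q; P → TX X2; X2 → S Q; P → Q TX; Q → S X3; X3 → TZ X4; X4 → P S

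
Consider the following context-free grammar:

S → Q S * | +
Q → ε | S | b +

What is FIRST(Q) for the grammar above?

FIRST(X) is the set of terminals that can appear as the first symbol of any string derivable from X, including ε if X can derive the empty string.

We compute FIRST(Q) using the standard algorithm.
FIRST(Q) = {+, b, ε}
FIRST(S) = {+, b}
Therefore, FIRST(Q) = {+, b, ε}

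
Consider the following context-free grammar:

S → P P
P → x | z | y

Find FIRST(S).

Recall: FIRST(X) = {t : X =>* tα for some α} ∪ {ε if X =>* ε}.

We compute FIRST(S) using the standard algorithm.
FIRST(P) = {x, y, z}
FIRST(S) = {x, y, z}
Therefore, FIRST(S) = {x, y, z}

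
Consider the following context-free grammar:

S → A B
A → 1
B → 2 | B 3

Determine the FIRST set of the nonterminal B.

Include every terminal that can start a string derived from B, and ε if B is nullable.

We compute FIRST(B) using the standard algorithm.
FIRST(A) = {1}
FIRST(B) = {2}
FIRST(S) = {1}
Therefore, FIRST(B) = {2}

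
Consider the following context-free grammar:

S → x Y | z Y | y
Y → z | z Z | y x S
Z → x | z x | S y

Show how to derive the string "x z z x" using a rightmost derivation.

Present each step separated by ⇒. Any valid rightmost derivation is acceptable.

S ⇒ x Y ⇒ x z Z ⇒ x z z x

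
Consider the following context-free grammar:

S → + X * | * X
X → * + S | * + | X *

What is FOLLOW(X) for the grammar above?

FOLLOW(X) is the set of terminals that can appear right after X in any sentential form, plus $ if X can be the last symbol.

We compute FOLLOW(X) using the standard algorithm.
FOLLOW(S) starts with {$}.
FIRST(S) = {*, +}
FIRST(X) = {*}
FOLLOW(S) = {$, *}
FOLLOW(X) = {$, *}
Therefore, FOLLOW(X) = {$, *}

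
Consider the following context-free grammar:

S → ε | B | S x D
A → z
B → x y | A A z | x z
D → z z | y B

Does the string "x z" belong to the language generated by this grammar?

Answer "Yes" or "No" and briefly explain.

Yes - a valid derivation exists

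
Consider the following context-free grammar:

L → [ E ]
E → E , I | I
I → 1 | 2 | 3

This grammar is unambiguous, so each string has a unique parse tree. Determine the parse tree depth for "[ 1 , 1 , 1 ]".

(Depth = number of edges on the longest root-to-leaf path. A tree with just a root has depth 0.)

5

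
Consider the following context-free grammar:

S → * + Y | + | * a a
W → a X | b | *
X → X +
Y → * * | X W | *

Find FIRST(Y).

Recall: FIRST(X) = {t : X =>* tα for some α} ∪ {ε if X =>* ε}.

We compute FIRST(Y) using the standard algorithm.
FIRST(S) = {*, +}
FIRST(W) = {*, a, b}
FIRST(X) = {}
FIRST(Y) = {*}
Therefore, FIRST(Y) = {*}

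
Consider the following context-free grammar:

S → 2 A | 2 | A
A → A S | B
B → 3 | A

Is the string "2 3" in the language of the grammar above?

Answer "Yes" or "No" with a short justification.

Yes - a valid derivation exists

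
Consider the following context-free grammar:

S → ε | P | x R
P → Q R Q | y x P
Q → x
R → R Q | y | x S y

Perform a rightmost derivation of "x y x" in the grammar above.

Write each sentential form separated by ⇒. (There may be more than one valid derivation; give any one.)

S ⇒ x R ⇒ x R Q ⇒ x R x ⇒ x y x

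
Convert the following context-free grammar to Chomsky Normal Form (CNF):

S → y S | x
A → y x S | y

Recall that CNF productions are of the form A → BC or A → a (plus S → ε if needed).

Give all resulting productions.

TY → y; S → x; TX → x; A → y; S → TY S; A → TY X0; X0 → TX S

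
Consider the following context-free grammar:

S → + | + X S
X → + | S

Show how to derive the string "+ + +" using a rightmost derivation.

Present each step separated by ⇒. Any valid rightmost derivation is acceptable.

S ⇒ + X S ⇒ + X + ⇒ + + +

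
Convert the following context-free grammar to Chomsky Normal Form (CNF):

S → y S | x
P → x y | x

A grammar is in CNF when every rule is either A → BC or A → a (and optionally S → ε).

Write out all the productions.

TY → y; S → x; TX → x; P → x; S → TY S; P → TX TY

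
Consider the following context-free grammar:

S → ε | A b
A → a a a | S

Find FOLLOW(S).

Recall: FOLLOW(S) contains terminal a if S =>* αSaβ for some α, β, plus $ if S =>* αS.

We compute FOLLOW(S) using the standard algorithm.
FOLLOW(S) starts with {$}.
FIRST(A) = {a, b, ε}
FIRST(S) = {a, b, ε}
FOLLOW(A) = {b}
FOLLOW(S) = {$, b}
Therefore, FOLLOW(S) = {$, b}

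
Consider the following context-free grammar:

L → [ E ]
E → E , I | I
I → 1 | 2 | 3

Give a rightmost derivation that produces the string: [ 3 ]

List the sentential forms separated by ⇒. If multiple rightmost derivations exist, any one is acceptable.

L ⇒ [ E ] ⇒ [ I ] ⇒ [ 3 ]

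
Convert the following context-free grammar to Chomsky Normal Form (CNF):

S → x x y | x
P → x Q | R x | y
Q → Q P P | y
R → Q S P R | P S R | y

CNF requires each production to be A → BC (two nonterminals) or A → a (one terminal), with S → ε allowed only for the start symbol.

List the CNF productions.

TX → x; TY → y; S → x; P → y; Q → y; R → y; S → TX X0; X0 → TX TY; P → TX Q; P → R TX; Q → Q X1; X1 → P P; R → Q X2; X2 → S X3; X3 → P R; R → P X4; X4 → S R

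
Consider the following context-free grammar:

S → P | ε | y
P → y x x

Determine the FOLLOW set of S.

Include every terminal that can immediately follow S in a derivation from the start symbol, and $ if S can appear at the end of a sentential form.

We compute FOLLOW(S) using the standard algorithm.
FOLLOW(S) starts with {$}.
FIRST(P) = {y}
FIRST(S) = {y, ε}
FOLLOW(P) = {$}
FOLLOW(S) = {$}
Therefore, FOLLOW(S) = {$}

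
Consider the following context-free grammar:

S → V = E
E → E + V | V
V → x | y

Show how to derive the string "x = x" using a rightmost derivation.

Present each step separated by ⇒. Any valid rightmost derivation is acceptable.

S ⇒ V = E ⇒ V = V ⇒ V = x ⇒ x = x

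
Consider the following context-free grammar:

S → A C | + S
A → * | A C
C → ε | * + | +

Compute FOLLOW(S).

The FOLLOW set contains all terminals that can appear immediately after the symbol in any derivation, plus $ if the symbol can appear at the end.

We compute FOLLOW(S) using the standard algorithm.
FOLLOW(S) starts with {$}.
FIRST(A) = {*}
FIRST(C) = {*, +, ε}
FIRST(S) = {*, +}
FOLLOW(A) = {$, *, +}
FOLLOW(C) = {$, *, +}
FOLLOW(S) = {$}
Therefore, FOLLOW(S) = {$}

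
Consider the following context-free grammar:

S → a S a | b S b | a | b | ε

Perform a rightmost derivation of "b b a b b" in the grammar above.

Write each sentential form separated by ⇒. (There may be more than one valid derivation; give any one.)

S ⇒ b S b ⇒ b b S b b ⇒ b b a b b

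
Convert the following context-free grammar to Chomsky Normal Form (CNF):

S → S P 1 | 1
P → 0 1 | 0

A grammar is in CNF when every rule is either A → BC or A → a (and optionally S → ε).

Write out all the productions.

T1 → 1; S → 1; T0 → 0; P → 0; S → S X0; X0 → P T1; P → T0 T1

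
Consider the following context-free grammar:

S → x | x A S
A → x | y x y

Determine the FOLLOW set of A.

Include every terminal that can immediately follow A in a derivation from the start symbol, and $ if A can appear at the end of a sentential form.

We compute FOLLOW(A) using the standard algorithm.
FOLLOW(S) starts with {$}.
FIRST(A) = {x, y}
FIRST(S) = {x}
FOLLOW(A) = {x}
FOLLOW(S) = {$}
Therefore, FOLLOW(A) = {x}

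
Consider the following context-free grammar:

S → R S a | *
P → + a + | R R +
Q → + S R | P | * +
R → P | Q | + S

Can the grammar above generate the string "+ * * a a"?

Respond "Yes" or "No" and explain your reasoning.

No - no valid derivation exists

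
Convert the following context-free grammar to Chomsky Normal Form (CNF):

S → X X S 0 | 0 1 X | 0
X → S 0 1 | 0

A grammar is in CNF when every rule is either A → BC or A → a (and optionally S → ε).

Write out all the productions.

T0 → 0; T1 → 1; S → 0; X → 0; S → X X0; X0 → X X1; X1 → S T0; S → T0 X2; X2 → T1 X; X → S X3; X3 → T0 T1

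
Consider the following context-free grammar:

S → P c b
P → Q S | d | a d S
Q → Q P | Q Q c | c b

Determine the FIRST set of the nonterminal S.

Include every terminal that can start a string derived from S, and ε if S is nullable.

We compute FIRST(S) using the standard algorithm.
FIRST(P) = {a, c, d}
FIRST(Q) = {c}
FIRST(S) = {a, c, d}
Therefore, FIRST(S) = {a, c, d}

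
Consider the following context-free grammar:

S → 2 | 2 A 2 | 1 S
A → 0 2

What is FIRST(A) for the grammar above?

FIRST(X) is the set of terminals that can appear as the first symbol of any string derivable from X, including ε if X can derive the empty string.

We compute FIRST(A) using the standard algorithm.
FIRST(A) = {0}
FIRST(S) = {1, 2}
Therefore, FIRST(A) = {0}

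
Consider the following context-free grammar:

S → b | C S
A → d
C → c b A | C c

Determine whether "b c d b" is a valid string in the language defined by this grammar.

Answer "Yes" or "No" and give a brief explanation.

No - no valid derivation exists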